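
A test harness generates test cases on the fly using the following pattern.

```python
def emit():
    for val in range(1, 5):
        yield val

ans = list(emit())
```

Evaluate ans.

Step 1: The generator yields each value from range(1, 5).
Step 2: list() consumes all yields: [1, 2, 3, 4].
Therefore ans = [1, 2, 3, 4].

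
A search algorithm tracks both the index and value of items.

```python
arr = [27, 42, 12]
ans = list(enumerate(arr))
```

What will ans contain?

Step 1: enumerate pairs each element with its index:
  (0, 27)
  (1, 42)
  (2, 12)
Therefore ans = [(0, 27), (1, 42), (2, 12)].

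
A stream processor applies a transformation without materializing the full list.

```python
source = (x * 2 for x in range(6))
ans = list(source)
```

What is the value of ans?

Step 1: For each x in range(6), compute x*2:
  x=0: 0*2 = 0
  x=1: 1*2 = 2
  x=2: 2*2 = 4
  x=3: 3*2 = 6
  x=4: 4*2 = 8
  x=5: 5*2 = 10
Therefore ans = [0, 2, 4, 6, 8, 10].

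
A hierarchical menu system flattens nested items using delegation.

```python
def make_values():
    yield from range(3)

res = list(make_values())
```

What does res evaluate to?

Step 1: yield from delegates to the iterable, yielding each element.
Step 2: Collected values: [0, 1, 2].
Therefore res = [0, 1, 2].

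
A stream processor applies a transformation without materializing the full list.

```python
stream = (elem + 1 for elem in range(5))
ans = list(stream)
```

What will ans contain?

Step 1: For each elem in range(5), compute elem+1:
  elem=0: 0+1 = 1
  elem=1: 1+1 = 2
  elem=2: 2+1 = 3
  elem=3: 3+1 = 4
  elem=4: 4+1 = 5
Therefore ans = [1, 2, 3, 4, 5].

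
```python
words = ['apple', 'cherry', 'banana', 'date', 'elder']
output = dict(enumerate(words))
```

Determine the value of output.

Step 1: enumerate pairs indices with words:
  0 -> 'apple'
  1 -> 'cherry'
  2 -> 'banana'
  3 -> 'date'
  4 -> 'elder'
Therefore output = {0: 'apple', 1: 'cherry', 2: 'banana', 3: 'date', 4: 'elder'}.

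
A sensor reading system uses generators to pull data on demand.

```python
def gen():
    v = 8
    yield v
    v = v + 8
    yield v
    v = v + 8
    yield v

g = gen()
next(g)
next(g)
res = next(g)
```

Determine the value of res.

Step 1: Trace through generator execution:
  Yield 1: v starts at 8, yield 8
  Yield 2: v = 8 + 8 = 16, yield 16
  Yield 3: v = 16 + 8 = 24, yield 24
Step 2: First next() gets 8, second next() gets the second value, third next() yields 24.
Therefore res = 24.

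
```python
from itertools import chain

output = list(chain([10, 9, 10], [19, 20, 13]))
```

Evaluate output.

Step 1: chain() concatenates iterables: [10, 9, 10] + [19, 20, 13].
Therefore output = [10, 9, 10, 19, 20, 13].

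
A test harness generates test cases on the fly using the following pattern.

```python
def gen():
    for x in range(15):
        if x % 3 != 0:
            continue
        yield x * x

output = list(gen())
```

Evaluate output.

Step 1: Only yield x**2 when x is divisible by 3:
  x=0: 0 % 3 == 0, yield 0**2 = 0
  x=3: 3 % 3 == 0, yield 3**2 = 9
  x=6: 6 % 3 == 0, yield 6**2 = 36
  x=9: 9 % 3 == 0, yield 9**2 = 81
  x=12: 12 % 3 == 0, yield 12**2 = 144
Therefore output = [0, 9, 36, 81, 144].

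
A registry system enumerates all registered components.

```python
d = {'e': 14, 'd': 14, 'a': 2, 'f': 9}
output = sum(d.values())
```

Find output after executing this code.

Step 1: d.values() = [14, 14, 2, 9].
Step 2: sum = 39.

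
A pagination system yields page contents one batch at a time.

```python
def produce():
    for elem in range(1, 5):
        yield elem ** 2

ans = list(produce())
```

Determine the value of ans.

Step 1: For each elem in range(1, 5), yield elem**2:
  elem=1: yield 1**2 = 1
  elem=2: yield 2**2 = 4
  elem=3: yield 3**2 = 9
  elem=4: yield 4**2 = 16
Therefore ans = [1, 4, 9, 16].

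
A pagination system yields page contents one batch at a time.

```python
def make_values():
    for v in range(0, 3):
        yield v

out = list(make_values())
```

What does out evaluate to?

Step 1: The generator yields each value from range(0, 3).
Step 2: list() consumes all yields: [0, 1, 2].
Therefore out = [0, 1, 2].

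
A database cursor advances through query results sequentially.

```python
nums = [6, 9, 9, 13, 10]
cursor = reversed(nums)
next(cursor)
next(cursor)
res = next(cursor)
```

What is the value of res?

Step 1: reversed([6, 9, 9, 13, 10]) gives iterator: [10, 13, 9, 9, 6].
Step 2: First next() = 10, second next() = 13.
Step 3: Third next() = 9.
Therefore res = 9.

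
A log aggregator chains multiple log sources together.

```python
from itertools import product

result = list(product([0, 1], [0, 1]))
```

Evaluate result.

Step 1: product([0, 1], [0, 1]) gives all pairs:
  (0, 0)
  (0, 1)
  (1, 0)
  (1, 1)
Therefore result = [(0, 0), (0, 1), (1, 0), (1, 1)].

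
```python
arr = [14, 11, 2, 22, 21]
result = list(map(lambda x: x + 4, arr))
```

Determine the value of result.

Step 1: Apply lambda x: x + 4 to each element:
  14 -> 18
  11 -> 15
  2 -> 6
  22 -> 26
  21 -> 25
Therefore result = [18, 15, 6, 26, 25].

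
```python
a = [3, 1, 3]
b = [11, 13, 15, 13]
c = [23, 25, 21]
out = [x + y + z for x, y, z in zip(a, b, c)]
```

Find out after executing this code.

Step 1: zip three lists (truncates to shortest, len=3):
  3 + 11 + 23 = 37
  1 + 13 + 25 = 39
  3 + 15 + 21 = 39
Therefore out = [37, 39, 39].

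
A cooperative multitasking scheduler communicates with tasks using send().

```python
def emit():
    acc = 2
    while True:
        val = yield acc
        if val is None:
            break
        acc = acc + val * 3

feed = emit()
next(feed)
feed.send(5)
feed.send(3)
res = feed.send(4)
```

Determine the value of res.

Step 1: next() -> yield acc=2.
Step 2: send(5) -> val=5, acc = 2 + 5*3 = 17, yield 17.
Step 3: send(3) -> val=3, acc = 17 + 3*3 = 26, yield 26.
Step 4: send(4) -> val=4, acc = 26 + 4*3 = 38, yield 38.
Therefore res = 38.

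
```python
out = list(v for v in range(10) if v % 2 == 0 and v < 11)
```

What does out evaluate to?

Step 1: Filter range(10) where v % 2 == 0 and v < 11:
  v=0: both conditions met, included
  v=1: excluded (1 % 2 != 0)
  v=2: both conditions met, included
  v=3: excluded (3 % 2 != 0)
  v=4: both conditions met, included
  v=5: excluded (5 % 2 != 0)
  v=6: both conditions met, included
  v=7: excluded (7 % 2 != 0)
  v=8: both conditions met, included
  v=9: excluded (9 % 2 != 0)
Therefore out = [0, 2, 4, 6, 8].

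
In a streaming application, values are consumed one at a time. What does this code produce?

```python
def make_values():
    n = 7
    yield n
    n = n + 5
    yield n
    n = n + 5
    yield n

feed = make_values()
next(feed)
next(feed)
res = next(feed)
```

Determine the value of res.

Step 1: Trace through generator execution:
  Yield 1: n starts at 7, yield 7
  Yield 2: n = 7 + 5 = 12, yield 12
  Yield 3: n = 12 + 5 = 17, yield 17
Step 2: First next() gets 7, second next() gets the second value, third next() yields 17.
Therefore res = 17.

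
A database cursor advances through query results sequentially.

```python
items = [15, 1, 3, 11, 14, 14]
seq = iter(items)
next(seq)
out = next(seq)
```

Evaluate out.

Step 1: Create iterator over [15, 1, 3, 11, 14, 14].
Step 2: next() consumes 15.
Step 3: next() returns 1.
Therefore out = 1.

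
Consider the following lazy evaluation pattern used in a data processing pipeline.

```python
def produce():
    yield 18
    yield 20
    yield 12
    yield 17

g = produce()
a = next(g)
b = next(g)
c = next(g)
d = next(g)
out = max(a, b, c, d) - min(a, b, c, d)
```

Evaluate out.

Step 1: Create generator and consume all values:
  a = next(g) = 18
  b = next(g) = 20
  c = next(g) = 12
  d = next(g) = 17
Step 2: max = 20, min = 12, out = 20 - 12 = 8.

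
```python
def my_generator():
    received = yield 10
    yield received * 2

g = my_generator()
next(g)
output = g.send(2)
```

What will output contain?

Step 1: next(g) advances to first yield, producing 10.
Step 2: send(2) resumes, received = 2.
Step 3: yield received * 2 = 2 * 2 = 4.
Therefore output = 4.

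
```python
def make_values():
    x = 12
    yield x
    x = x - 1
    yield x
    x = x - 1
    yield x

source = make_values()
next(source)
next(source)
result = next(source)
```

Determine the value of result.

Step 1: Trace through generator execution:
  Yield 1: x starts at 12, yield 12
  Yield 2: x = 12 - 1 = 11, yield 11
  Yield 3: x = 11 - 1 = 10, yield 10
Step 2: First next() gets 12, second next() gets the second value, third next() yields 10.
Therefore result = 10.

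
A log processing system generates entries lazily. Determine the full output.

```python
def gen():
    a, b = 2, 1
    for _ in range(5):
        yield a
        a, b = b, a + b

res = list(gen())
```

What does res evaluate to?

Step 1: Fibonacci-like sequence starting with a=2, b=1:
  Iteration 1: yield a=2, then a,b = 1,3
  Iteration 2: yield a=1, then a,b = 3,4
  Iteration 3: yield a=3, then a,b = 4,7
  Iteration 4: yield a=4, then a,b = 7,11
  Iteration 5: yield a=7, then a,b = 11,18
Therefore res = [2, 1, 3, 4, 7].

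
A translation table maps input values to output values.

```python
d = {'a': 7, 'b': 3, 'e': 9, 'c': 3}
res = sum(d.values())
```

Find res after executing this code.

Step 1: d.values() = [7, 3, 9, 3].
Step 2: sum = 22.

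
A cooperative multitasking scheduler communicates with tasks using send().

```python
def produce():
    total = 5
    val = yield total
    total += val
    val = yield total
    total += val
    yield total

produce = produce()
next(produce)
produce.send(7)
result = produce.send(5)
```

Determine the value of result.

Step 1: next() -> yield total=5.
Step 2: send(7) -> val=7, total = 5+7 = 12, yield 12.
Step 3: send(5) -> val=5, total = 12+5 = 17, yield 17.
Therefore result = 17.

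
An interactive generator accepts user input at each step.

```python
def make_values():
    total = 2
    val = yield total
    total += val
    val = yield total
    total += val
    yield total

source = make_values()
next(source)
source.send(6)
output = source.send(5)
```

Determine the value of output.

Step 1: next() -> yield total=2.
Step 2: send(6) -> val=6, total = 2+6 = 8, yield 8.
Step 3: send(5) -> val=5, total = 8+5 = 13, yield 13.
Therefore output = 13.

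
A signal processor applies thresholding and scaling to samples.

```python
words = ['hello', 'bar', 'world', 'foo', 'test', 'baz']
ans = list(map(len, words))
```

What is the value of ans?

Step 1: Map len() to each word:
  'hello' -> 5
  'bar' -> 3
  'world' -> 5
  'foo' -> 3
  'test' -> 4
  'baz' -> 3
Therefore ans = [5, 3, 5, 3, 4, 3].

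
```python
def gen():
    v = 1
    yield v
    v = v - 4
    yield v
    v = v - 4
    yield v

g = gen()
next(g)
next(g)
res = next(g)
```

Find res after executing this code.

Step 1: Trace through generator execution:
  Yield 1: v starts at 1, yield 1
  Yield 2: v = 1 - 4 = -3, yield -3
  Yield 3: v = -3 - 4 = -7, yield -7
Step 2: First next() gets 1, second next() gets the second value, third next() yields -7.
Therefore res = -7.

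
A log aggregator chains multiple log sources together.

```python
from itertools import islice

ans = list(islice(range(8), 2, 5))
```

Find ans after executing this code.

Step 1: islice(range(8), 2, 5) takes elements at indices [2, 5).
Step 2: Elements: [2, 3, 4].
Therefore ans = [2, 3, 4].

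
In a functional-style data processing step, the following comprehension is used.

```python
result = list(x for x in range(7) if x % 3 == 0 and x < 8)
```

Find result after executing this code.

Step 1: Filter range(7) where x % 3 == 0 and x < 8:
  x=0: both conditions met, included
  x=1: excluded (1 % 3 != 0)
  x=2: excluded (2 % 3 != 0)
  x=3: both conditions met, included
  x=4: excluded (4 % 3 != 0)
  x=5: excluded (5 % 3 != 0)
  x=6: both conditions met, included
Therefore result = [0, 3, 6].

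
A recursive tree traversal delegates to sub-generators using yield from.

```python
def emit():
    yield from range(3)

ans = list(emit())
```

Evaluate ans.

Step 1: yield from delegates to the iterable, yielding each element.
Step 2: Collected values: [0, 1, 2].
Therefore ans = [0, 1, 2].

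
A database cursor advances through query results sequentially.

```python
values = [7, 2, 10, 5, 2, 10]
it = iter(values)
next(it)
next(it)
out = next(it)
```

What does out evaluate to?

Step 1: Create iterator over [7, 2, 10, 5, 2, 10].
Step 2: next() consumes 7.
Step 3: next() consumes 2.
Step 4: next() returns 10.
Therefore out = 10.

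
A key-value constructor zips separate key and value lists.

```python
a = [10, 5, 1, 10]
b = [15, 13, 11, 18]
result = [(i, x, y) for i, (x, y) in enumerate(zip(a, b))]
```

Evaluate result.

Step 1: enumerate(zip(a, b)) gives index with paired elements:
  i=0: (10, 15)
  i=1: (5, 13)
  i=2: (1, 11)
  i=3: (10, 18)
Therefore result = [(0, 10, 15), (1, 5, 13), (2, 1, 11), (3, 10, 18)].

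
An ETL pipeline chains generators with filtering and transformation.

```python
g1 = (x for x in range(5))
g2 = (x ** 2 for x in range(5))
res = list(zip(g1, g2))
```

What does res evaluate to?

Step 1: g1 produces [0, 1, 2, 3, 4].
Step 2: g2 produces [0, 1, 4, 9, 16].
Step 3: zip pairs them: [(0, 0), (1, 1), (2, 4), (3, 9), (4, 16)].
Therefore res = [(0, 0), (1, 1), (2, 4), (3, 9), (4, 16)].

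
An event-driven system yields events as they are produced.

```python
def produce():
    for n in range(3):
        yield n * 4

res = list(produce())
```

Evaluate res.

Step 1: For each n in range(3), yield n * 4:
  n=0: yield 0 * 4 = 0
  n=1: yield 1 * 4 = 4
  n=2: yield 2 * 4 = 8
Therefore res = [0, 4, 8].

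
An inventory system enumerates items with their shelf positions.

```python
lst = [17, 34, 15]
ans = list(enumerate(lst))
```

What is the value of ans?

Step 1: enumerate pairs each element with its index:
  (0, 17)
  (1, 34)
  (2, 15)
Therefore ans = [(0, 17), (1, 34), (2, 15)].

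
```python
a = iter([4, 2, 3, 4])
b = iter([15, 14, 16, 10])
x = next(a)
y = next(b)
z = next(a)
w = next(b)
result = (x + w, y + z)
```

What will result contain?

Step 1: a iterates [4, 2, 3, 4], b iterates [15, 14, 16, 10].
Step 2: x = next(a) = 4, y = next(b) = 15.
Step 3: z = next(a) = 2, w = next(b) = 14.
Step 4: result = (4 + 14, 15 + 2) = (18, 17).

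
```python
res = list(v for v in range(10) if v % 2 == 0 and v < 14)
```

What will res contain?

Step 1: Filter range(10) where v % 2 == 0 and v < 14:
  v=0: both conditions met, included
  v=1: excluded (1 % 2 != 0)
  v=2: both conditions met, included
  v=3: excluded (3 % 2 != 0)
  v=4: both conditions met, included
  v=5: excluded (5 % 2 != 0)
  v=6: both conditions met, included
  v=7: excluded (7 % 2 != 0)
  v=8: both conditions met, included
  v=9: excluded (9 % 2 != 0)
Therefore res = [0, 2, 4, 6, 8].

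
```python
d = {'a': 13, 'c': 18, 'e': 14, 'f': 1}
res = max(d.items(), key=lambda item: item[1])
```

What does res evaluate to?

Step 1: Find item with maximum value:
  ('a', 13)
  ('c', 18)
  ('e', 14)
  ('f', 1)
Step 2: Maximum value is 18 at key 'c'.
Therefore res = ('c', 18).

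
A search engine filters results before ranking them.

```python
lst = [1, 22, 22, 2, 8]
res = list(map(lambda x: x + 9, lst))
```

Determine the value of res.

Step 1: Apply lambda x: x + 9 to each element:
  1 -> 10
  22 -> 31
  22 -> 31
  2 -> 11
  8 -> 17
Therefore res = [10, 31, 31, 11, 17].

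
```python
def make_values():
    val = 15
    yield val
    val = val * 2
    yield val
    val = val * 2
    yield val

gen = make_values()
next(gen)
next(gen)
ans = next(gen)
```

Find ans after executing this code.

Step 1: Trace through generator execution:
  Yield 1: val starts at 15, yield 15
  Yield 2: val = 15 * 2 = 30, yield 30
  Yield 3: val = 30 * 2 = 60, yield 60
Step 2: First next() gets 15, second next() gets the second value, third next() yields 60.
Therefore ans = 60.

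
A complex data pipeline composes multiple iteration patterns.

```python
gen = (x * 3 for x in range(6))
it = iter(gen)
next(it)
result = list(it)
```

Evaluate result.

Step 1: Generator produces [0, 3, 6, 9, 12, 15].
Step 2: next(it) consumes first element (0).
Step 3: list(it) collects remaining: [3, 6, 9, 12, 15].
Therefore result = [3, 6, 9, 12, 15].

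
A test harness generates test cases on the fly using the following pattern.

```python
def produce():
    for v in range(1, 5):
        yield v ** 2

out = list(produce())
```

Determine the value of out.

Step 1: For each v in range(1, 5), yield v**2:
  v=1: yield 1**2 = 1
  v=2: yield 2**2 = 4
  v=3: yield 3**2 = 9
  v=4: yield 4**2 = 16
Therefore out = [1, 4, 9, 16].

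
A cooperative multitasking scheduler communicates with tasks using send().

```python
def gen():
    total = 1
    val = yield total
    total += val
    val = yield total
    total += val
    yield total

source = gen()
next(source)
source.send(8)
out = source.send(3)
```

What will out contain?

Step 1: next() -> yield total=1.
Step 2: send(8) -> val=8, total = 1+8 = 9, yield 9.
Step 3: send(3) -> val=3, total = 9+3 = 12, yield 12.
Therefore out = 12.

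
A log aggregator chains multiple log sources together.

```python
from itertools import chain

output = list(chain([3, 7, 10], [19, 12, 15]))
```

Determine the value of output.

Step 1: chain() concatenates iterables: [3, 7, 10] + [19, 12, 15].
Therefore output = [3, 7, 10, 19, 12, 15].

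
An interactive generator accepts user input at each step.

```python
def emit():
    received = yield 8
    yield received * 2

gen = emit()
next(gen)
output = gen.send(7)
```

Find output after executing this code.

Step 1: next(gen) advances to first yield, producing 8.
Step 2: send(7) resumes, received = 7.
Step 3: yield received * 2 = 7 * 2 = 14.
Therefore output = 14.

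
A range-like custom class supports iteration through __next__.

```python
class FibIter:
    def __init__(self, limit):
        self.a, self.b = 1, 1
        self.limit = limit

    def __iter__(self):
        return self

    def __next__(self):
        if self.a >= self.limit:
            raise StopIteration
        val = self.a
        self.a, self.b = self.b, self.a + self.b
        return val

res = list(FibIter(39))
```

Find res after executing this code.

Step 1: Fibonacci-like sequence (a=1, b=1) until >= 39:
  Yield 1, then a,b = 1,2
  Yield 1, then a,b = 2,3
  Yield 2, then a,b = 3,5
  Yield 3, then a,b = 5,8
  Yield 5, then a,b = 8,13
  Yield 8, then a,b = 13,21
  Yield 13, then a,b = 21,34
  Yield 21, then a,b = 34,55
  Yield 34, then a,b = 55,89
Step 2: 55 >= 39, stop.
Therefore res = [1, 1, 2, 3, 5, 8, 13, 21, 34].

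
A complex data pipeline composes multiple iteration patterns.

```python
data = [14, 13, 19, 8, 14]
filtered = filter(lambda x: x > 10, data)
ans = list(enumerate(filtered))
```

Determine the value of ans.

Step 1: Filter [14, 13, 19, 8, 14] for > 10: [14, 13, 19, 14].
Step 2: enumerate re-indexes from 0: [(0, 14), (1, 13), (2, 19), (3, 14)].
Therefore ans = [(0, 14), (1, 13), (2, 19), (3, 14)].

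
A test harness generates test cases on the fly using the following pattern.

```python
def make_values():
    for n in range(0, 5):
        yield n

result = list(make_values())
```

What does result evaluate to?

Step 1: The generator yields each value from range(0, 5).
Step 2: list() consumes all yields: [0, 1, 2, 3, 4].
Therefore result = [0, 1, 2, 3, 4].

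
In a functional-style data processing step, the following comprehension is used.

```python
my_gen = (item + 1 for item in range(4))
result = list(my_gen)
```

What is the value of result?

Step 1: For each item in range(4), compute item+1:
  item=0: 0+1 = 1
  item=1: 1+1 = 2
  item=2: 2+1 = 3
  item=3: 3+1 = 4
Therefore result = [1, 2, 3, 4].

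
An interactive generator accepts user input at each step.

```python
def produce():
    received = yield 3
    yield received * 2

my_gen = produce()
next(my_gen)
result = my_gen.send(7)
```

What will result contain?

Step 1: next(my_gen) advances to first yield, producing 3.
Step 2: send(7) resumes, received = 7.
Step 3: yield received * 2 = 7 * 2 = 14.
Therefore result = 14.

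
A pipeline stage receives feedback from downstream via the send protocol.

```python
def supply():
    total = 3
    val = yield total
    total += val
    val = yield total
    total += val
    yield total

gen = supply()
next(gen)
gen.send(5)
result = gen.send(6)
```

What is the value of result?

Step 1: next() -> yield total=3.
Step 2: send(5) -> val=5, total = 3+5 = 8, yield 8.
Step 3: send(6) -> val=6, total = 8+6 = 14, yield 14.
Therefore result = 14.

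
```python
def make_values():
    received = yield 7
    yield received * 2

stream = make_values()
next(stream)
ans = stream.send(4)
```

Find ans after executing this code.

Step 1: next(stream) advances to first yield, producing 7.
Step 2: send(4) resumes, received = 4.
Step 3: yield received * 2 = 4 * 2 = 8.
Therefore ans = 8.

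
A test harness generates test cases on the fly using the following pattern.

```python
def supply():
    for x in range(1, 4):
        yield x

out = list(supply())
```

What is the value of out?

Step 1: The generator yields each value from range(1, 4).
Step 2: list() consumes all yields: [1, 2, 3].
Therefore out = [1, 2, 3].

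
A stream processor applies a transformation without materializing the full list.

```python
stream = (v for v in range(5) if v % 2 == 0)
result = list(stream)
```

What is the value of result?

Step 1: Filter range(5) keeping only even values:
  v=0: even, included
  v=1: odd, excluded
  v=2: even, included
  v=3: odd, excluded
  v=4: even, included
Therefore result = [0, 2, 4].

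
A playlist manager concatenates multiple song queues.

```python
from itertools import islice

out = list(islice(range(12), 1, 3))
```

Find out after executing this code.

Step 1: islice(range(12), 1, 3) takes elements at indices [1, 3).
Step 2: Elements: [1, 2].
Therefore out = [1, 2].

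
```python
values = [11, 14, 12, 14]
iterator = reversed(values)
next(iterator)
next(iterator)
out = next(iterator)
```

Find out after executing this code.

Step 1: reversed([11, 14, 12, 14]) gives iterator: [14, 12, 14, 11].
Step 2: First next() = 14, second next() = 12.
Step 3: Third next() = 14.
Therefore out = 14.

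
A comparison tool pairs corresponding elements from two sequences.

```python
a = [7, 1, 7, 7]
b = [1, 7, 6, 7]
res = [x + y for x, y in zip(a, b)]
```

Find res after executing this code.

Step 1: Add corresponding elements:
  7 + 1 = 8
  1 + 7 = 8
  7 + 6 = 13
  7 + 7 = 14
Therefore res = [8, 8, 13, 14].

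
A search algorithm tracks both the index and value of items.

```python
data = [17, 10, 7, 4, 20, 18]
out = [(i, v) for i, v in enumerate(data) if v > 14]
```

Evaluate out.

Step 1: Filter enumerate([17, 10, 7, 4, 20, 18]) keeping v > 14:
  (0, 17): 17 > 14, included
  (1, 10): 10 <= 14, excluded
  (2, 7): 7 <= 14, excluded
  (3, 4): 4 <= 14, excluded
  (4, 20): 20 > 14, included
  (5, 18): 18 > 14, included
Therefore out = [(0, 17), (4, 20), (5, 18)].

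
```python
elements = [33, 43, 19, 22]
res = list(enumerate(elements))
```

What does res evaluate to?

Step 1: enumerate pairs each element with its index:
  (0, 33)
  (1, 43)
  (2, 19)
  (3, 22)
Therefore res = [(0, 33), (1, 43), (2, 19), (3, 22)].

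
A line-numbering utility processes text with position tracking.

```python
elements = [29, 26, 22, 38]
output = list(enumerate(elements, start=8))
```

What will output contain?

Step 1: enumerate with start=8:
  (8, 29)
  (9, 26)
  (10, 22)
  (11, 38)
Therefore output = [(8, 29), (9, 26), (10, 22), (11, 38)].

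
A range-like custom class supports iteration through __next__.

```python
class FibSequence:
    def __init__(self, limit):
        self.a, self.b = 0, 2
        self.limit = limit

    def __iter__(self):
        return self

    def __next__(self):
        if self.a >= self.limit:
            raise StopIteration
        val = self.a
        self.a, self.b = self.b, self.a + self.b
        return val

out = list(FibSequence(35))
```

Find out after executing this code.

Step 1: Fibonacci-like sequence (a=0, b=2) until >= 35:
  Yield 0, then a,b = 2,2
  Yield 2, then a,b = 2,4
  Yield 2, then a,b = 4,6
  Yield 4, then a,b = 6,10
  Yield 6, then a,b = 10,16
  Yield 10, then a,b = 16,26
  Yield 16, then a,b = 26,42
  Yield 26, then a,b = 42,68
Step 2: 42 >= 35, stop.
Therefore out = [0, 2, 2, 4, 6, 10, 16, 26].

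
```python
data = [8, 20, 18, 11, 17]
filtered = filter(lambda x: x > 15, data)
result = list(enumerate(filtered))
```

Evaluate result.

Step 1: Filter [8, 20, 18, 11, 17] for > 15: [20, 18, 17].
Step 2: enumerate re-indexes from 0: [(0, 20), (1, 18), (2, 17)].
Therefore result = [(0, 20), (1, 18), (2, 17)].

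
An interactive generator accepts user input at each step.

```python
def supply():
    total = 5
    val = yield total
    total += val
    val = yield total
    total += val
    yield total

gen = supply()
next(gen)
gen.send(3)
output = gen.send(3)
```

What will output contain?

Step 1: next() -> yield total=5.
Step 2: send(3) -> val=3, total = 5+3 = 8, yield 8.
Step 3: send(3) -> val=3, total = 8+3 = 11, yield 11.
Therefore output = 11.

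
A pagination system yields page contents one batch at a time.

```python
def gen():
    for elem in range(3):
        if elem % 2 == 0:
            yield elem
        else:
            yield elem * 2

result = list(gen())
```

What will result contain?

Step 1: For each elem in range(3), yield elem if even, else elem*2:
  elem=0 (even): yield 0
  elem=1 (odd): yield 1*2 = 2
  elem=2 (even): yield 2
Therefore result = [0, 2, 2].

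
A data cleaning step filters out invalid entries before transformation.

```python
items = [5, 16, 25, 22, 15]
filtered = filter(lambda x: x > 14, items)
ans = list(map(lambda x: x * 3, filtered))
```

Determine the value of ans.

Step 1: Filter items for elements > 14:
  5: removed
  16: kept
  25: kept
  22: kept
  15: kept
Step 2: Map x * 3 on filtered [16, 25, 22, 15]:
  16 -> 48
  25 -> 75
  22 -> 66
  15 -> 45
Therefore ans = [48, 75, 66, 45].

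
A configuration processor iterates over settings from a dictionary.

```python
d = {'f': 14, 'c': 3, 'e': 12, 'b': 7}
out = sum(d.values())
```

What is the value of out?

Step 1: d.values() = [14, 3, 12, 7].
Step 2: sum = 36.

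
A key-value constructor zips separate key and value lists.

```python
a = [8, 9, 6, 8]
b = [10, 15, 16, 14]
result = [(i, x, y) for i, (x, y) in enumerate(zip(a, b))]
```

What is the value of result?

Step 1: enumerate(zip(a, b)) gives index with paired elements:
  i=0: (8, 10)
  i=1: (9, 15)
  i=2: (6, 16)
  i=3: (8, 14)
Therefore result = [(0, 8, 10), (1, 9, 15), (2, 6, 16), (3, 8, 14)].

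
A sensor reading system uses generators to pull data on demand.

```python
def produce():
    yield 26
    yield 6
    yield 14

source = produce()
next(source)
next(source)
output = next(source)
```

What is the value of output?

Step 1: produce() creates a generator.
Step 2: next(source) yields 26 (consumed and discarded).
Step 3: next(source) yields 6 (consumed and discarded).
Step 4: next(source) yields 14, assigned to output.
Therefore output = 14.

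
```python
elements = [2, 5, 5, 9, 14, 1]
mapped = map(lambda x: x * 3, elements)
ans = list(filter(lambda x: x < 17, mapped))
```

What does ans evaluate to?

Step 1: Map x * 3:
  2 -> 6
  5 -> 15
  5 -> 15
  9 -> 27
  14 -> 42
  1 -> 3
Step 2: Filter for < 17:
  6: kept
  15: kept
  15: kept
  27: removed
  42: removed
  3: kept
Therefore ans = [6, 15, 15, 3].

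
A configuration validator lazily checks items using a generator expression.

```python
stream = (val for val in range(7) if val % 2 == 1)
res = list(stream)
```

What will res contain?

Step 1: Filter range(7) keeping only odd values:
  val=0: even, excluded
  val=1: odd, included
  val=2: even, excluded
  val=3: odd, included
  val=4: even, excluded
  val=5: odd, included
  val=6: even, excluded
Therefore res = [1, 3, 5].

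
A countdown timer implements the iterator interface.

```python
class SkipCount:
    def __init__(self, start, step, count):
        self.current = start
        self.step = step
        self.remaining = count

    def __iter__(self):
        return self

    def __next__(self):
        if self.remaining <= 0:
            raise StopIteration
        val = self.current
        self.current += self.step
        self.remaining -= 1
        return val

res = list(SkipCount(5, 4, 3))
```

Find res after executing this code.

Step 1: SkipCount starts at 5, increments by 4, for 3 steps:
  Yield 5, then current += 4
  Yield 9, then current += 4
  Yield 13, then current += 4
Therefore res = [5, 9, 13].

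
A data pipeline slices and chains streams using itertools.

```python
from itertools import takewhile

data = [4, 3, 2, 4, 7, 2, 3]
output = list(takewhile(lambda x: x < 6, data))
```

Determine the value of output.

Step 1: takewhile stops at first element >= 6:
  4 < 6: take
  3 < 6: take
  2 < 6: take
  4 < 6: take
  7 >= 6: stop
Therefore output = [4, 3, 2, 4].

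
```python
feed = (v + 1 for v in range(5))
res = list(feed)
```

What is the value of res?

Step 1: For each v in range(5), compute v+1:
  v=0: 0+1 = 1
  v=1: 1+1 = 2
  v=2: 2+1 = 3
  v=3: 3+1 = 4
  v=4: 4+1 = 5
Therefore res = [1, 2, 3, 4, 5].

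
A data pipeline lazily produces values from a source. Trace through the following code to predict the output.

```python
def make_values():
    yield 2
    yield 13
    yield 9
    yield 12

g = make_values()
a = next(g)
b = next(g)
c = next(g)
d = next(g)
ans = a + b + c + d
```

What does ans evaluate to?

Step 1: Create generator and consume all values:
  a = next(g) = 2
  b = next(g) = 13
  c = next(g) = 9
  d = next(g) = 12
Step 2: ans = 2 + 13 + 9 + 12 = 36.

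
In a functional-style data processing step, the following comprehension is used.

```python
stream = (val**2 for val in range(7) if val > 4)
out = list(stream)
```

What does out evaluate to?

Step 1: For range(7), keep val > 4, then square:
  val=0: 0 <= 4, excluded
  val=1: 1 <= 4, excluded
  val=2: 2 <= 4, excluded
  val=3: 3 <= 4, excluded
  val=4: 4 <= 4, excluded
  val=5: 5 > 4, yield 5**2 = 25
  val=6: 6 > 4, yield 6**2 = 36
Therefore out = [25, 36].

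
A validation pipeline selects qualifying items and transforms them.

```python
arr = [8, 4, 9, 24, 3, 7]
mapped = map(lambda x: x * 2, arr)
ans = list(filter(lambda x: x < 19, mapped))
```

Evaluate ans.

Step 1: Map x * 2:
  8 -> 16
  4 -> 8
  9 -> 18
  24 -> 48
  3 -> 6
  7 -> 14
Step 2: Filter for < 19:
  16: kept
  8: kept
  18: kept
  48: removed
  6: kept
  14: kept
Therefore ans = [16, 8, 18, 6, 14].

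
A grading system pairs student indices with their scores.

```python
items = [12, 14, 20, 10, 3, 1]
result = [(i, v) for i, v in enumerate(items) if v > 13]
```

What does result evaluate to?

Step 1: Filter enumerate([12, 14, 20, 10, 3, 1]) keeping v > 13:
  (0, 12): 12 <= 13, excluded
  (1, 14): 14 > 13, included
  (2, 20): 20 > 13, included
  (3, 10): 10 <= 13, excluded
  (4, 3): 3 <= 13, excluded
  (5, 1): 1 <= 13, excluded
Therefore result = [(1, 14), (2, 20)].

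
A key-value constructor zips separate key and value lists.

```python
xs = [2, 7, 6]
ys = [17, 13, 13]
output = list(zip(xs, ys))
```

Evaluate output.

Step 1: zip pairs elements at same index:
  Index 0: (2, 17)
  Index 1: (7, 13)
  Index 2: (6, 13)
Therefore output = [(2, 17), (7, 13), (6, 13)].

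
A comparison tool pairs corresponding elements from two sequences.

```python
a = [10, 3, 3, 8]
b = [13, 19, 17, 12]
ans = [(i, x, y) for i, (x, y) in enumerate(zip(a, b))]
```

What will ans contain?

Step 1: enumerate(zip(a, b)) gives index with paired elements:
  i=0: (10, 13)
  i=1: (3, 19)
  i=2: (3, 17)
  i=3: (8, 12)
Therefore ans = [(0, 10, 13), (1, 3, 19), (2, 3, 17), (3, 8, 12)].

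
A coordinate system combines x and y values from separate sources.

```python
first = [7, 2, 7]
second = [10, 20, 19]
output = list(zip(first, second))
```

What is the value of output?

Step 1: zip pairs elements at same index:
  Index 0: (7, 10)
  Index 1: (2, 20)
  Index 2: (7, 19)
Therefore output = [(7, 10), (2, 20), (7, 19)].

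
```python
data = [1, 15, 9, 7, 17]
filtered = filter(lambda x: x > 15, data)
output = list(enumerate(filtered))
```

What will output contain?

Step 1: Filter [1, 15, 9, 7, 17] for > 15: [17].
Step 2: enumerate re-indexes from 0: [(0, 17)].
Therefore output = [(0, 17)].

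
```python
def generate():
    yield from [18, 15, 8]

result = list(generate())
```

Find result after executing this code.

Step 1: yield from delegates to the iterable, yielding each element.
Step 2: Collected values: [18, 15, 8].
Therefore result = [18, 15, 8].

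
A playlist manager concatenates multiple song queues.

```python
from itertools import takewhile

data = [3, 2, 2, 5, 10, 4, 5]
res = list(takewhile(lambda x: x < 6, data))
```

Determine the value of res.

Step 1: takewhile stops at first element >= 6:
  3 < 6: take
  2 < 6: take
  2 < 6: take
  5 < 6: take
  10 >= 6: stop
Therefore res = [3, 2, 2, 5].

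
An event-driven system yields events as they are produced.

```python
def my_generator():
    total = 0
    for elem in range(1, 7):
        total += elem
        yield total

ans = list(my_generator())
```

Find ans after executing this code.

Step 1: Generator accumulates running sum:
  elem=1: total = 1, yield 1
  elem=2: total = 3, yield 3
  elem=3: total = 6, yield 6
  elem=4: total = 10, yield 10
  elem=5: total = 15, yield 15
  elem=6: total = 21, yield 21
Therefore ans = [1, 3, 6, 10, 15, 21].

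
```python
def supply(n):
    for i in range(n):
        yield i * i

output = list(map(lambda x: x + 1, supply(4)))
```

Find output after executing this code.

Step 1: supply(4) yields squares: [0, 1, 4, 9].
Step 2: map adds 1 to each: [1, 2, 5, 10].
Therefore output = [1, 2, 5, 10].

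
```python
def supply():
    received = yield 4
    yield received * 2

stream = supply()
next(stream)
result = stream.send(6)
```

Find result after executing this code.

Step 1: next(stream) advances to first yield, producing 4.
Step 2: send(6) resumes, received = 6.
Step 3: yield received * 2 = 6 * 2 = 12.
Therefore result = 12.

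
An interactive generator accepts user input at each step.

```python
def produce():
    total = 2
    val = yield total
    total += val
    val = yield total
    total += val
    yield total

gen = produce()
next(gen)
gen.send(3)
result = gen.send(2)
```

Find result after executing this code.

Step 1: next() -> yield total=2.
Step 2: send(3) -> val=3, total = 2+3 = 5, yield 5.
Step 3: send(2) -> val=2, total = 5+2 = 7, yield 7.
Therefore result = 7.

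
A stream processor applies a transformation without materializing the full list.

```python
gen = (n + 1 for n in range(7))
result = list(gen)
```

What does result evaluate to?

Step 1: For each n in range(7), compute n+1:
  n=0: 0+1 = 1
  n=1: 1+1 = 2
  n=2: 2+1 = 3
  n=3: 3+1 = 4
  n=4: 4+1 = 5
  n=5: 5+1 = 6
  n=6: 6+1 = 7
Therefore result = [1, 2, 3, 4, 5, 6, 7].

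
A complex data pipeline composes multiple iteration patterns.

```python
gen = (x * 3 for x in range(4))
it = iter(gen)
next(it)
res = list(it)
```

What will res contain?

Step 1: Generator produces [0, 3, 6, 9].
Step 2: next(it) consumes first element (0).
Step 3: list(it) collects remaining: [3, 6, 9].
Therefore res = [3, 6, 9].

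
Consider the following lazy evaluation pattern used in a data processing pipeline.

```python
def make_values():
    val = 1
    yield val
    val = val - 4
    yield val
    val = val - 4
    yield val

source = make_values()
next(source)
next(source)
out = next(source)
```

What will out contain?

Step 1: Trace through generator execution:
  Yield 1: val starts at 1, yield 1
  Yield 2: val = 1 - 4 = -3, yield -3
  Yield 3: val = -3 - 4 = -7, yield -7
Step 2: First next() gets 1, second next() gets the second value, third next() yields -7.
Therefore out = -7.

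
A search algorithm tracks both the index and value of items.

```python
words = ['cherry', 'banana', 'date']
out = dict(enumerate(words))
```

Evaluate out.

Step 1: enumerate pairs indices with words:
  0 -> 'cherry'
  1 -> 'banana'
  2 -> 'date'
Therefore out = {0: 'cherry', 1: 'banana', 2: 'date'}.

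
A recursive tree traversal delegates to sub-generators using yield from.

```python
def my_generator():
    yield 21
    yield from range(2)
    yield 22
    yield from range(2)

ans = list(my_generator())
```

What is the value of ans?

Step 1: Trace yields in order:
  yield 21
  yield 0
  yield 1
  yield 22
  yield 0
  yield 1
Therefore ans = [21, 0, 1, 22, 0, 1].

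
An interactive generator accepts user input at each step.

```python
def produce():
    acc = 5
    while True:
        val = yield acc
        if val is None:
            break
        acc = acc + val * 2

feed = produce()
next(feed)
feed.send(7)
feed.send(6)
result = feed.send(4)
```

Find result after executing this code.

Step 1: next() -> yield acc=5.
Step 2: send(7) -> val=7, acc = 5 + 7*2 = 19, yield 19.
Step 3: send(6) -> val=6, acc = 19 + 6*2 = 31, yield 31.
Step 4: send(4) -> val=4, acc = 31 + 4*2 = 39, yield 39.
Therefore result = 39.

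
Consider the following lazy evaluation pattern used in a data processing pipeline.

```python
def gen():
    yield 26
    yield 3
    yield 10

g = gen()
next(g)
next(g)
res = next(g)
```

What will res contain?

Step 1: gen() creates a generator.
Step 2: next(g) yields 26 (consumed and discarded).
Step 3: next(g) yields 3 (consumed and discarded).
Step 4: next(g) yields 10, assigned to res.
Therefore res = 10.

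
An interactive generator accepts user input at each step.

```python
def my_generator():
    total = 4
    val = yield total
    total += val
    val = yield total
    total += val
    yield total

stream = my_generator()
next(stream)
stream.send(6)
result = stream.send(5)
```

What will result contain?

Step 1: next() -> yield total=4.
Step 2: send(6) -> val=6, total = 4+6 = 10, yield 10.
Step 3: send(5) -> val=5, total = 10+5 = 15, yield 15.
Therefore result = 15.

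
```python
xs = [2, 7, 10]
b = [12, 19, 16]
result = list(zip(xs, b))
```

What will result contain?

Step 1: zip pairs elements at same index:
  Index 0: (2, 12)
  Index 1: (7, 19)
  Index 2: (10, 16)
Therefore result = [(2, 12), (7, 19), (10, 16)].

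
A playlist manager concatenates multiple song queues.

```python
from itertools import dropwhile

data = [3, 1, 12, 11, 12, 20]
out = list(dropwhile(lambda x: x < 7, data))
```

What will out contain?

Step 1: dropwhile drops elements while < 7:
  3 < 7: dropped
  1 < 7: dropped
  12: kept (dropping stopped)
Step 2: Remaining elements kept regardless of condition.
Therefore out = [12, 11, 12, 20].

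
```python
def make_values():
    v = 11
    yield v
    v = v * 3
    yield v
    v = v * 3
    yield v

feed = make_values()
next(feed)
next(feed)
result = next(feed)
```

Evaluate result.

Step 1: Trace through generator execution:
  Yield 1: v starts at 11, yield 11
  Yield 2: v = 11 * 3 = 33, yield 33
  Yield 3: v = 33 * 3 = 99, yield 99
Step 2: First next() gets 11, second next() gets the second value, third next() yields 99.
Therefore result = 99.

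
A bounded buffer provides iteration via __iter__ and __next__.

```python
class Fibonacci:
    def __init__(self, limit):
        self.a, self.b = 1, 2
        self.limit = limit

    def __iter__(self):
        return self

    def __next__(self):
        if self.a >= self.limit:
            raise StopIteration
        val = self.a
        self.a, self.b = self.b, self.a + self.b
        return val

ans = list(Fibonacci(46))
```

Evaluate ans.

Step 1: Fibonacci-like sequence (a=1, b=2) until >= 46:
  Yield 1, then a,b = 2,3
  Yield 2, then a,b = 3,5
  Yield 3, then a,b = 5,8
  Yield 5, then a,b = 8,13
  Yield 8, then a,b = 13,21
  Yield 13, then a,b = 21,34
  Yield 21, then a,b = 34,55
  Yield 34, then a,b = 55,89
Step 2: 55 >= 46, stop.
Therefore ans = [1, 2, 3, 5, 8, 13, 21, 34].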